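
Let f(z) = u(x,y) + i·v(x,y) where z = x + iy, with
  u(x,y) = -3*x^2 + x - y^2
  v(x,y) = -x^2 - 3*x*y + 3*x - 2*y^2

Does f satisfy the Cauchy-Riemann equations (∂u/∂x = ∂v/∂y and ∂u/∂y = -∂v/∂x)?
∂u/∂x = 1 - 6*x
∂v/∂y = -3*x - 4*y
∂u/∂y = -2*y
∂v/∂x = -2*x - 3*y + 3
∂u/∂x ≠ ∂v/∂y and ∂u/∂y ≠ -∂v/∂x; the Cauchy-Riemann equations are not satisfied, so f is not analytic.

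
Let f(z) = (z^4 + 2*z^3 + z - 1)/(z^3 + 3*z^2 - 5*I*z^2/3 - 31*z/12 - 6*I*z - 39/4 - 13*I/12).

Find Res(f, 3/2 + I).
-1409/6344 + 1227*I/793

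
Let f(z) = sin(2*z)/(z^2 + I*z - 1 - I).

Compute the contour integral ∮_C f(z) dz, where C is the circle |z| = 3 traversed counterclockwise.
By the residue theorem, ∮_C f(z) dz = 2πi · (sum of the residues of f at the poles inside |z| = 3).

The denominator factors as (z - 1)*(z + 1 + I), so the singularities of f are simple poles at z = 1, z = -1 - I.
  |1|² = 1 < 9 = 3², so this pole is inside the contour.
  |-1 - I|² = 2 < 9 = 3², so this pole is inside the contour.

With P(z) = sin(2*z) and Q(z) = z^2 + I*z - 1 - I, each pole is simple, so Res(f, z₀) = P(z₀)/Q'(z₀) with Q'(z) = 2*z + I.
  Res(f, 1) = P(1)/Q'(1) = (sin(2))/(2 + I) = (2/5 - I/5)*sin(2)
  Res(f, -1 - I) = P(-1 - I)/Q'(-1 - I) = (-sin(2 + 2*I))/(-2 - I) = (2/5 - I/5)*sin(2 + 2*I)

Sum of residues inside C: (2/5 - I/5)*sin(2 + 2*I) + (2/5 - I/5)*sin(2)
∮_C f(z) dz = 2πi · ((2/5 - I/5)*sin(2 + 2*I) + (2/5 - I/5)*sin(2)) = pi*(2/5 + 4*I/5)*sin(2) + pi*(2/5 + 4*I/5)*sin(2 + 2*I)

Final answer: pi*(2/5 + 4*I/5)*sin(2) + pi*(2/5 + 4*I/5)*sin(2 + 2*I)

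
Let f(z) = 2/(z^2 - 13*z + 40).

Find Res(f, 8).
2/3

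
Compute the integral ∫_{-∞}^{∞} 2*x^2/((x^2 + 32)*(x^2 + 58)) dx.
Let f(z) = 2*z^2/((z^2 + 32)*(z^2 + 58)). The denominator has no real zeros and deg Q - deg P = 2 ≥ 2, so the integral of f over the upper semicircle |z| = R tends to 0 as R → ∞. Closing the contour in the upper half-plane,
  ∫_{-∞}^{∞} f(x) dx = 2πi · Σ Res(f, z_k)  over the poles with Im z_k > 0.

Zeros of the denominator: z^2 + 58 = 0 gives z = ±sqrt(58)*I; z^2 + 32 = 0 gives z = ±4*sqrt(2)*I.
Upper half-plane: z = 4*sqrt(2)*I, z = sqrt(58)*I (simple).

Each pole is a simple zero of Q(z) = z^4 + 90*z^2 + 1856, so Res(f, z₀) = P(z₀)/Q'(z₀) with P(z) = 2*z^2, Q'(z) = 4*z^3 + 180*z:
  Res(f, 4*sqrt(2)*I) = (-64)/(208*sqrt(2)*I) = 2*sqrt(2)*I/13
  Res(f, sqrt(58)*I) = (-116)/(-52*sqrt(58)*I) = -sqrt(58)*I/26

Sum of residues: I*(-sqrt(58) + 4*sqrt(2))/26
∫_{-∞}^{∞} f(x) dx = 2πi · (I*(-sqrt(58) + 4*sqrt(2))/26) = pi*(-4*sqrt(2) + sqrt(58))/13

Final answer: pi*(-4*sqrt(2) + sqrt(58))/13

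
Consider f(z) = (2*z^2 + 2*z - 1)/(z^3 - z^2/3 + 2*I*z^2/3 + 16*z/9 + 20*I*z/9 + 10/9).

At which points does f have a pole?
{-1/3 + I/3, -1/3 + I, 1 - 2*I}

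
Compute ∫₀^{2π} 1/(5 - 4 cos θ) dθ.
Call the integral J. The integrand is 2π-periodic and we integrate over a full period, so shifting θ does not change the value (θ → θ + π flips the sign of the trig term). Hence
  J = ∫₀^{2π} dθ/(5 + 4 cos θ).
Put z = e^{iθ}: then cos θ = (z + 1/z)/2, dθ = dz/(iz), and z runs once counterclockwise around |z| = 1:
  J = ∮_{|z|=1} 1/(5 + 4*(z + 1/z)/2) · dz/(iz) = (2/i) ∮_{|z|=1} dz/(4*z^2 + 10*z + 4).
The roots of 4*z^2 + 10*z + 4 are z = (-5 ± sqrt(5^2 - 4^2))/4, with sqrt(9) = 3; their product is 1, so only z₊ = -1/2 lies inside the unit circle (z₋ = -2 lies outside).
z₊ is a simple zero of q(z) = 4*z^2 + 10*z + 4, so Res(1/q, z₊) = 1/q'(z₊) with q'(z) = 8*z + 10; and q'(z₊) = 4*(z₊ - z₋) = 6.
Therefore J = (2/i) · 2πi · 1/(6) = 2*pi/(3) = 2*pi/3

Final answer: 2*pi/3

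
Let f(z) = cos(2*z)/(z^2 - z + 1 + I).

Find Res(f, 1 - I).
(1/5 + 2*I/5)*cos(2 - 2*I)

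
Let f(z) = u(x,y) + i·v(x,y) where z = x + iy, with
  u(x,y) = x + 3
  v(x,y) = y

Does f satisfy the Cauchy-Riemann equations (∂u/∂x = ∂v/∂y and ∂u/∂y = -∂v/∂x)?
∂u/∂x = 1
∂v/∂y = 1
∂u/∂y = 0
∂v/∂x = 0
∂u/∂x = ∂v/∂y and ∂u/∂y = -∂v/∂x hold identically; f is analytic.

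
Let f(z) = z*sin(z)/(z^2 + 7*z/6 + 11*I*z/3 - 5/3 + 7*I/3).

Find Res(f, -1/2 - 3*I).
(-249/197 + 60*I/197)*sin(1/2 + 3*I)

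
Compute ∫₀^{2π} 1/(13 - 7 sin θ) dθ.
Call the integral J. The integrand is 2π-periodic and we integrate over a full period, so shifting θ does not change the value (θ → θ + π/2 turns sin θ into cos θ; θ → θ + π flips the sign of the trig term). Hence
  J = ∫₀^{2π} dθ/(13 + 7 cos θ).
Put z = e^{iθ}: then cos θ = (z + 1/z)/2, dθ = dz/(iz), and z runs once counterclockwise around |z| = 1:
  J = ∮_{|z|=1} 1/(13 + 7*(z + 1/z)/2) · dz/(iz) = (2/i) ∮_{|z|=1} dz/(7*z^2 + 26*z + 7).
The roots of 7*z^2 + 26*z + 7 are z = (-13 ± sqrt(13^2 - 7^2))/7, with sqrt(120) = 2*sqrt(30); their product is 1, so only z₊ = -13/7 + 2*sqrt(30)/7 lies inside the unit circle (z₋ = -13/7 - 2*sqrt(30)/7 lies outside).
z₊ is a simple zero of q(z) = 7*z^2 + 26*z + 7, so Res(1/q, z₊) = 1/q'(z₊) with q'(z) = 14*z + 26; and q'(z₊) = 7*(z₊ - z₋) = 4*sqrt(30).
Therefore J = (2/i) · 2πi · 1/(4*sqrt(30)) = 2*pi/(2*sqrt(30)) = sqrt(30)*pi/30

Final answer: sqrt(30)*pi/30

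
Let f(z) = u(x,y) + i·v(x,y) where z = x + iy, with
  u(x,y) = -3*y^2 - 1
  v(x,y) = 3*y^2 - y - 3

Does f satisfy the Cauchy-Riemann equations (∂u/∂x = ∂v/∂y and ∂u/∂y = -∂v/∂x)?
∂u/∂x = 0
∂v/∂y = 6*y - 1
∂u/∂y = -6*y
∂v/∂x = 0
∂u/∂x ≠ ∂v/∂y and ∂u/∂y ≠ -∂v/∂x; the Cauchy-Riemann equations are not satisfied, so f is not analytic.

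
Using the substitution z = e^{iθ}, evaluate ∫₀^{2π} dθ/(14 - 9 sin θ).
Call the integral J. The integrand is 2π-periodic and we integrate over a full period, so shifting θ does not change the value (θ → θ + π/2 turns sin θ into cos θ; θ → θ + π flips the sign of the trig term). Hence
  J = ∫₀^{2π} dθ/(14 + 9 cos θ).
Put z = e^{iθ}: then cos θ = (z + 1/z)/2, dθ = dz/(iz), and z runs once counterclockwise around |z| = 1:
  J = ∮_{|z|=1} 1/(14 + 9*(z + 1/z)/2) · dz/(iz) = (2/i) ∮_{|z|=1} dz/(9*z^2 + 28*z + 9).
The roots of 9*z^2 + 28*z + 9 are z = (-14 ± sqrt(14^2 - 9^2))/9, with sqrt(115) = sqrt(115); their product is 1, so only z₊ = -14/9 + sqrt(115)/9 lies inside the unit circle (z₋ = -14/9 - sqrt(115)/9 lies outside).
z₊ is a simple zero of q(z) = 9*z^2 + 28*z + 9, so Res(1/q, z₊) = 1/q'(z₊) with q'(z) = 18*z + 28; and q'(z₊) = 9*(z₊ - z₋) = 2*sqrt(115).
Therefore J = (2/i) · 2πi · 1/(2*sqrt(115)) = 2*pi/(sqrt(115)) = 2*sqrt(115)*pi/115

Final answer: 2*sqrt(115)*pi/115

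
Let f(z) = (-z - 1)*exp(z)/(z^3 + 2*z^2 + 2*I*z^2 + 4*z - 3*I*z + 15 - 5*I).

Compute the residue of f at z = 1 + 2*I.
Write f(z) = P(z)/Q(z) with P(z) = (-z - 1)*exp(z) and Q(z) = z^3 + 2*z^2 + 2*I*z^2 + 4*z - 3*I*z + 15 - 5*I.
The denominator factors as Q(z) = (z - 1 - 2*I)*(z + 1 + 3*I)*(z + 2 + I), so z = 1 + 2*I is a simple zero of Q and P is analytic there; z = 1 + 2*I is therefore a simple pole and
  Res(f, z₀) = P(z₀)/Q'(z₀).

Q'(z) = 3*z^2 + 4*z + 4*I*z + 4 - 3*I, so Q'(1 + 2*I) = -9 + 21*I.
P(1 + 2*I) = (-2 - 2*I)*exp(1 + 2*I).

Res(f, 1 + 2*I) = ((-2 - 2*I)*exp(1 + 2*I))/(-9 + 21*I) = (-4/87 + 10*I/87)*exp(1 + 2*I)

Final answer: (-4/87 + 10*I/87)*exp(1 + 2*I)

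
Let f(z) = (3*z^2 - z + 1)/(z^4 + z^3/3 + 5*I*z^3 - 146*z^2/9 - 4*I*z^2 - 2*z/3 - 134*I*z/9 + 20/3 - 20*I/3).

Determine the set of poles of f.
{-3 - 3*I, -2/3, 1/3 - I, 3 - I}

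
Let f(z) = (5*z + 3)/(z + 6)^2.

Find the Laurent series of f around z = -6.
Put w = z - (-6), i.e. z = w - 6. The denominator is w^2, so it suffices to rewrite the numerator in powers of w.

P(z) = 5*z + 3
P(w - 6) = -27 + 5*w

Dividing each term by w^2:
  f = -27/w^2 + 5/w

Substituting back w = z + 6:
  f(z) = -27/(z + 6)^2 + 5/(z + 6)

The series is finite because the numerator is a polynomial; the negative powers form the principal part, and the coefficient of 1/(z + 6) gives Res(f, -6) = 5.

Final answer: -27/(z + 6)^2 + 5/(z + 6)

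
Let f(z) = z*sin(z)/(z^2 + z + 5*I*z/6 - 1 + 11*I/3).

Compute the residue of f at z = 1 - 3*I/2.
Write f(z) = P(z)/Q(z) with P(z) = z*sin(z) and Q(z) = z^2 + z + 5*I*z/6 - 1 + 11*I/3.
The denominator factors as Q(z) = (z - 1 + 3*I/2)*(z + 2 - 2*I/3), so z = 1 - 3*I/2 is a simple zero of Q and P is analytic there; z = 1 - 3*I/2 is therefore a simple pole and
  Res(f, z₀) = P(z₀)/Q'(z₀).

Q'(z) = 2*z + 1 + 5*I/6, so Q'(1 - 3*I/2) = 3 - 13*I/6.
P(1 - 3*I/2) = (1 - 3*I/2)*sin(1 - 3*I/2).

Res(f, 1 - 3*I/2) = ((1 - 3*I/2)*sin(1 - 3*I/2))/(3 - 13*I/6) = (225/493 - 84*I/493)*sin(1 - 3*I/2)

Final answer: (225/493 - 84*I/493)*sin(1 - 3*I/2)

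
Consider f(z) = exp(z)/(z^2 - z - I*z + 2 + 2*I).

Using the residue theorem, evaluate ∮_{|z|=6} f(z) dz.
By the residue theorem, ∮_C f(z) dz = 2πi · (sum of the residues of f at the poles inside |z| = 6).

The denominator factors as (z - 1 + I)*(z - 2*I), so the singularities of f are simple poles at z = 1 - I, z = 2*I.
  |1 - I|² = 2 < 36 = 6², so this pole is inside the contour.
  |2*I|² = 4 < 36 = 6², so this pole is inside the contour.

With P(z) = exp(z) and Q(z) = z^2 - z - I*z + 2 + 2*I, each pole is simple, so Res(f, z₀) = P(z₀)/Q'(z₀) with Q'(z) = 2*z - 1 - I.
  Res(f, 1 - I) = P(1 - I)/Q'(1 - I) = (exp(1 - I))/(1 - 3*I) = (1/10 + 3*I/10)*exp(1 - I)
  Res(f, 2*I) = P(2*I)/Q'(2*I) = (exp(2*I))/(-1 + 3*I) = (-1/10 - 3*I/10)*exp(2*I)

Sum of residues inside C: (-1/10 - 3*I/10)*exp(2*I) + (1/10 + 3*I/10)*exp(1 - I)
∮_C f(z) dz = 2πi · ((-1/10 - 3*I/10)*exp(2*I) + (1/10 + 3*I/10)*exp(1 - I)) = pi*(3/5 - I/5)*exp(2*I) + pi*(-3/5 + I/5)*exp(1 - I)

Final answer: pi*(3/5 - I/5)*exp(2*I) + pi*(-3/5 + I/5)*exp(1 - I)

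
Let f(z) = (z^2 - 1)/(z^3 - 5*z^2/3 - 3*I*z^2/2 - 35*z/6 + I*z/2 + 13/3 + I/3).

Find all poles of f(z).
{-2 + I/2, 2/3, 3 + I}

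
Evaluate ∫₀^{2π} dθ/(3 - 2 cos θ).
2*sqrt(5)*pi/5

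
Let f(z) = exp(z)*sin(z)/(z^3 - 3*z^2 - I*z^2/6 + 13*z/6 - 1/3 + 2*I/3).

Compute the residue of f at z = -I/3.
Write f(z) = P(z)/Q(z) with P(z) = exp(z)*sin(z) and Q(z) = z^3 - 3*z^2 - I*z^2/6 + 13*z/6 - 1/3 + 2*I/3.
The denominator factors as Q(z) = (z - 1 - I/2)*(z + I/3)*(z - 2), so z = -I/3 is a simple zero of Q and P is analytic there; z = -I/3 is therefore a simple pole and
  Res(f, z₀) = P(z₀)/Q'(z₀).

Q'(z) = 3*z^2 - 6*z - I*z/3 + 13/6, so Q'(-I/3) = 31/18 + 2*I.
P(-I/3) = -I*exp(-I/3)*sinh(1/3).

Res(f, -I/3) = (-I*exp(-I/3)*sinh(1/3))/(31/18 + 2*I) = (-648/2257 - 558*I/2257)*exp(-I/3)*sinh(1/3)

Final answer: (-648/2257 - 558*I/2257)*exp(-I/3)*sinh(1/3)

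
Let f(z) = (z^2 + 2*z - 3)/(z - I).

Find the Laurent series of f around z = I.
Put w = z - (I), i.e. z = w + I. The denominator is w, so it suffices to rewrite the numerator in powers of w.

P(z) = z^2 + 2*z - 3
P(w + I) = -4 + 2*I + (2 + 2*I)*w + w^2

Dividing each term by w:
  f = (-4 + 2*I)/w + 2 + 2*I + w

Substituting back w = z - I:
  f(z) = (-4 + 2*I)/(z - I) + 2 + 2*I + (z - I)

The series is finite because the numerator is a polynomial; the negative powers form the principal part, and the coefficient of 1/(z - I) gives Res(f, I) = -4 + 2*I.

Final answer: (-4 + 2*I)/(z - I) + 2 + 2*I + (z - I)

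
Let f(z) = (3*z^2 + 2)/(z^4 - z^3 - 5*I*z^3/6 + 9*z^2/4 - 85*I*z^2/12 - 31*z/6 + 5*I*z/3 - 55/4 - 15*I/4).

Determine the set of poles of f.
The singularities of f are the zeros of the denominator. Factoring,
  z^4 - z^3 - 5*I*z^3/6 + 9*z^2/4 - 85*I*z^2/12 - 31*z/6 + 5*I*z/3 - 55/4 - 15*I/4 = (z - 3/2 - 3*I/2)*(z - 3/2 - 2*I)*(z + 1 + 2*I)*(z + 1 + 2*I/3)
so the candidates are z = 3/2 + 3*I/2, z = 3/2 + 2*I, z = -1 - 2*I, z = -1 - 2*I/3.

Check the numerator P(z) = 3*z^2 + 2 at each one:
  P(3/2 + 3*I/2) = 2 + 27*I/2 ≠ 0, so z = 3/2 + 3*I/2 is a (simple) pole.
  P(3/2 + 2*I) = -13/4 + 18*I ≠ 0, so z = 3/2 + 2*I is a (simple) pole.
  P(-1 - 2*I) = -7 + 12*I ≠ 0, so z = -1 - 2*I is a (simple) pole.
  P(-1 - 2*I/3) = 11/3 + 4*I ≠ 0, so z = -1 - 2*I/3 is a (simple) pole.

Poles of f: {-1 - 2*I, -1 - 2*I/3, 3/2 + 3*I/2, 3/2 + 2*I}

Final answer: {-1 - 2*I, -1 - 2*I/3, 3/2 + 3*I/2, 3/2 + 2*I}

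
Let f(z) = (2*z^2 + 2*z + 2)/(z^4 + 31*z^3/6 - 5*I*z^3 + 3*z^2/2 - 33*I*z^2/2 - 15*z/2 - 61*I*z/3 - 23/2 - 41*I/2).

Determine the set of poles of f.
The singularities of f are the zeros of the denominator. Factoring,
  z^4 + 31*z^3/6 - 5*I*z^3 + 3*z^2/2 - 33*I*z^2/2 - 15*z/2 - 61*I*z/3 - 23/2 - 41*I/2 = (z + 3 - 3*I)*(z + 2/3 + I)*(z - 1/2 - 2*I)*(z + 2 - I)
so the candidates are z = -3 + 3*I, z = -2/3 - I, z = 1/2 + 2*I, z = -2 + I.

Check the numerator P(z) = 2*z^2 + 2*z + 2 at each one:
  P(-3 + 3*I) = -4 - 30*I ≠ 0, so z = -3 + 3*I is a (simple) pole.
  P(-2/3 - I) = -4/9 + 2*I/3 ≠ 0, so z = -2/3 - I is a (simple) pole.
  P(1/2 + 2*I) = -9/2 + 8*I ≠ 0, so z = 1/2 + 2*I is a (simple) pole.
  P(-2 + I) = 4 - 6*I ≠ 0, so z = -2 + I is a (simple) pole.

Poles of f: {-3 + 3*I, -2 + I, -2/3 - I, 1/2 + 2*I}

Final answer: {-3 + 3*I, -2 + I, -2/3 - I, 1/2 + 2*I}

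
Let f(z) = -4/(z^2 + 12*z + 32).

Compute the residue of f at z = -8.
Write f(z) = P(z)/Q(z) with P(z) = -4 and Q(z) = z^2 + 12*z + 32.
The denominator factors as Q(z) = (z + 4)*(z + 8), so z = -8 is a simple zero of Q and P is analytic there; z = -8 is therefore a simple pole and
  Res(f, z₀) = P(z₀)/Q'(z₀).

Q'(z) = 2*z + 12, so Q'(-8) = -4.
P(-8) = -4.

Res(f, -8) = (-4)/(-4) = 1

Final answer: 1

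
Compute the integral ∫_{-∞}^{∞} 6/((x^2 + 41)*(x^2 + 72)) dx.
pi*(-41*sqrt(2) + 12*sqrt(41))/2542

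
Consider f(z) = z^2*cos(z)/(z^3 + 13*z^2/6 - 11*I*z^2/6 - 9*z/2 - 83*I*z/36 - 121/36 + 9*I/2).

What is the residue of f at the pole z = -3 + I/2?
Write f(z) = P(z)/Q(z) with P(z) = z^2*cos(z) and Q(z) = z^3 + 13*z^2/6 - 11*I*z^2/6 - 9*z/2 - 83*I*z/36 - 121/36 + 9*I/2.
The denominator factors as Q(z) = (z - 3/2 - I/3)*(z + 3 - I/2)*(z + 2/3 - I), so z = -3 + I/2 is a simple zero of Q and P is analytic there; z = -3 + I/2 is therefore a simple pole and
  Res(f, z₀) = P(z₀)/Q'(z₀).

Q'(z) = 3*z^2 + 13*z/3 - 11*I*z/3 - 9/2 - 83*I/36, so Q'(-3 + I/2) = 127/12 + 67*I/36.
P(-3 + I/2) = (35/4 - 3*I)*cos(3 - I/2).

Res(f, -3 + I/2) = ((35/4 - 3*I)*cos(3 - I/2))/(127/12 + 67*I/36) = (112779/149650 - 62253*I/149650)*cos(3 - I/2)

Final answer: (112779/149650 - 62253*I/149650)*cos(3 - I/2)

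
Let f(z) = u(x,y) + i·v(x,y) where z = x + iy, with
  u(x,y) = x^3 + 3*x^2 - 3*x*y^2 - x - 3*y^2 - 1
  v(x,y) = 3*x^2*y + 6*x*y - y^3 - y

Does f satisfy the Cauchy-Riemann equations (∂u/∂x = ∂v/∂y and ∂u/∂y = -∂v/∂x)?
∂u/∂x = 3*x^2 + 6*x - 3*y^2 - 1
∂v/∂y = 3*x^2 + 6*x - 3*y^2 - 1
∂u/∂y = -6*x*y - 6*y
∂v/∂x = 6*x*y + 6*y
∂u/∂x = ∂v/∂y and ∂u/∂y = -∂v/∂x hold identically; f is analytic.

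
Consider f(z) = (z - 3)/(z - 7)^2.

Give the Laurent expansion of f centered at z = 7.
Put w = z - (7), i.e. z = w + 7. The denominator is w^2, so it suffices to rewrite the numerator in powers of w.

P(z) = z - 3
P(w + 7) = 4 + w

Dividing each term by w^2:
  f = 4/w^2 + 1/w

Substituting back w = z - 7:
  f(z) = 4/(z - 7)^2 + 1/(z - 7)

The series is finite because the numerator is a polynomial; the negative powers form the principal part, and the coefficient of 1/(z - 7) gives Res(f, 7) = 1.

Final answer: 4/(z - 7)^2 + 1/(z - 7)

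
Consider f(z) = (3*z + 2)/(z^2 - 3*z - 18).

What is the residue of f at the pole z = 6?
Write f(z) = P(z)/Q(z) with P(z) = 3*z + 2 and Q(z) = z^2 - 3*z - 18.
The denominator factors as Q(z) = (z - 6)*(z + 3), so z = 6 is a simple zero of Q and P is analytic there; z = 6 is therefore a simple pole and
  Res(f, z₀) = P(z₀)/Q'(z₀).

Q'(z) = 2*z - 3, so Q'(6) = 9.
P(6) = 20.

Res(f, 6) = (20)/(9) = 20/9

Final answer: 20/9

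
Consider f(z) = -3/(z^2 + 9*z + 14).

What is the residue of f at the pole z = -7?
3/5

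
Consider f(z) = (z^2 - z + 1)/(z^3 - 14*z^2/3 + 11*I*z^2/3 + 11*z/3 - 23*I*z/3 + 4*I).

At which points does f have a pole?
{2/3 - 2*I/3, 1, 3 - 3*I}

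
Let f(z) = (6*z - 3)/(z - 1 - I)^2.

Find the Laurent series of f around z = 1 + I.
(3 + 6*I)/(z - 1 - I)^2 + 6/(z - 1 - I)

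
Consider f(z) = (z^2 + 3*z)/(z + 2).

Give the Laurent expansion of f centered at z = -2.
Put w = z - (-2), i.e. z = w - 2. The denominator is w, so it suffices to rewrite the numerator in powers of w.

P(z) = z^2 + 3*z
P(w - 2) = -2 - w + w^2

Dividing each term by w:
  f = -2/w - 1 + w

Substituting back w = z + 2:
  f(z) = -2/(z + 2) - 1 + (z + 2)

The series is finite because the numerator is a polynomial; the negative powers form the principal part, and the coefficient of 1/(z + 2) gives Res(f, -2) = -2.

Final answer: -2/(z + 2) - 1 + (z + 2)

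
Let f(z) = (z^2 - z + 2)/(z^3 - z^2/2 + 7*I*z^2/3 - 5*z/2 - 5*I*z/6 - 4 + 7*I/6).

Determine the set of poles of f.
The singularities of f are the zeros of the denominator. Factoring,
  z^3 - z^2/2 + 7*I*z^2/3 - 5*z/2 - 5*I*z/6 - 4 + 7*I/6 = (z + 1/2 - 2*I/3)*(z + 1 + 2*I)*(z - 2 + I)
so the candidates are z = -1/2 + 2*I/3, z = -1 - 2*I, z = 2 - I.

Check the numerator P(z) = z^2 - z + 2 at each one:
  P(-1/2 + 2*I/3) = 83/36 - 4*I/3 ≠ 0, so z = -1/2 + 2*I/3 is a (simple) pole.
  P(-1 - 2*I) = 6*I ≠ 0, so z = -1 - 2*I is a (simple) pole.
  P(2 - I) = 3 - 3*I ≠ 0, so z = 2 - I is a (simple) pole.

Poles of f: {-1 - 2*I, -1/2 + 2*I/3, 2 - I}

Final answer: {-1 - 2*I, -1/2 + 2*I/3, 2 - I}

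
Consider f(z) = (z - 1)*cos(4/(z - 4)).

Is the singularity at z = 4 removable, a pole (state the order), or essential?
Let u = z - 4. Then
  cos(4/u) = Σ_{k≥0} (-1)^k (4)^(2k)/((2k)!·u^(2k)) = 1 - 8/u^2 + 32/(3*u^4) + ...
which has infinitely many negative powers of u, so cos(4/(z - 4)) has an essential singularity at z = 4.
The extra factor z - 1 is a nonzero polynomial; if the product had at most a pole at z = 4, dividing by that polynomial would leave cos(4/(z - 4)) with at most a pole too — contradiction. (Equivalently, the product's Laurent series still has infinitely many negative powers.)
So the singularity is essential.

Final answer: essential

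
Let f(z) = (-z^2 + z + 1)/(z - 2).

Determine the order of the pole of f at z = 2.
1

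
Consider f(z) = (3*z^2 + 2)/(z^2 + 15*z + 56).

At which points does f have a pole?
The singularities of f are the zeros of the denominator. Factoring,
  z^2 + 15*z + 56 = (z + 8)*(z + 7)
so the candidates are z = -8, z = -7.

Check the numerator P(z) = 3*z^2 + 2 at each one:
  P(-8) = 194 ≠ 0, so z = -8 is a (simple) pole.
  P(-7) = 149 ≠ 0, so z = -7 is a (simple) pole.

Poles of f: {-8, -7}

Final answer: {-8, -7}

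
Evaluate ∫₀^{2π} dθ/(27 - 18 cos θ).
Call the integral J. The integrand is 2π-periodic and we integrate over a full period, so shifting θ does not change the value (θ → θ + π flips the sign of the trig term). Hence
  J = ∫₀^{2π} dθ/(27 + 18 cos θ).
Put z = e^{iθ}: then cos θ = (z + 1/z)/2, dθ = dz/(iz), and z runs once counterclockwise around |z| = 1:
  J = ∮_{|z|=1} 1/(27 + 18*(z + 1/z)/2) · dz/(iz) = (2/i) ∮_{|z|=1} dz/(18*z^2 + 54*z + 18).
The roots of 18*z^2 + 54*z + 18 are z = (-27 ± sqrt(27^2 - 18^2))/18, with sqrt(405) = 9*sqrt(5); their product is 1, so only z₊ = -3/2 + sqrt(5)/2 lies inside the unit circle (z₋ = -3/2 - sqrt(5)/2 lies outside).
z₊ is a simple zero of q(z) = 18*z^2 + 54*z + 18, so Res(1/q, z₊) = 1/q'(z₊) with q'(z) = 36*z + 54; and q'(z₊) = 18*(z₊ - z₋) = 18*sqrt(5).
Therefore J = (2/i) · 2πi · 1/(18*sqrt(5)) = 2*pi/(9*sqrt(5)) = 2*sqrt(5)*pi/45

Final answer: 2*sqrt(5)*pi/45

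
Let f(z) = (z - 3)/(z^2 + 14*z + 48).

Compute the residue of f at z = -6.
Write f(z) = P(z)/Q(z) with P(z) = z - 3 and Q(z) = z^2 + 14*z + 48.
The denominator factors as Q(z) = (z + 6)*(z + 8), so z = -6 is a simple zero of Q and P is analytic there; z = -6 is therefore a simple pole and
  Res(f, z₀) = P(z₀)/Q'(z₀).

Q'(z) = 2*z + 14, so Q'(-6) = 2.
P(-6) = -9.

Res(f, -6) = (-9)/(2) = -9/2

Final answer: -9/2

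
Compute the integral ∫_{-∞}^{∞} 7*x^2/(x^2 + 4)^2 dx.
7*pi/4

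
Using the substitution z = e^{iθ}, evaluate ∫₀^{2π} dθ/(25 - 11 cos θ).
sqrt(14)*pi/42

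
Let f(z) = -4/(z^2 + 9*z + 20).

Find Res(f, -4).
Write f(z) = P(z)/Q(z) with P(z) = -4 and Q(z) = z^2 + 9*z + 20.
The denominator factors as Q(z) = (z + 4)*(z + 5), so z = -4 is a simple zero of Q and P is analytic there; z = -4 is therefore a simple pole and
  Res(f, z₀) = P(z₀)/Q'(z₀).

Q'(z) = 2*z + 9, so Q'(-4) = 1.
P(-4) = -4.

Res(f, -4) = (-4)/(1) = -4

Final answer: -4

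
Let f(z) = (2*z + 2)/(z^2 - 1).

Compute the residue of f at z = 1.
Write f(z) = P(z)/Q(z) with P(z) = 2*z + 2 and Q(z) = z^2 - 1.
The denominator factors as Q(z) = (z - 1)*(z + 1), so z = 1 is a simple zero of Q and P is analytic there; z = 1 is therefore a simple pole and
  Res(f, z₀) = P(z₀)/Q'(z₀).

Q'(z) = 2*z, so Q'(1) = 2.
P(1) = 4.

Res(f, 1) = (4)/(2) = 2

Final answer: 2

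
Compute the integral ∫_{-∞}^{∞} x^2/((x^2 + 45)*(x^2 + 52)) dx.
Let f(z) = z^2/((z^2 + 45)*(z^2 + 52)). The denominator has no real zeros and deg Q - deg P = 2 ≥ 2, so the integral of f over the upper semicircle |z| = R tends to 0 as R → ∞. Closing the contour in the upper half-plane,
  ∫_{-∞}^{∞} f(x) dx = 2πi · Σ Res(f, z_k)  over the poles with Im z_k > 0.

Zeros of the denominator: z^2 + 45 = 0 gives z = ±3*sqrt(5)*I; z^2 + 52 = 0 gives z = ±2*sqrt(13)*I.
Upper half-plane: z = 2*sqrt(13)*I, z = 3*sqrt(5)*I (simple).

Each pole is a simple zero of Q(z) = z^4 + 97*z^2 + 2340, so Res(f, z₀) = P(z₀)/Q'(z₀) with P(z) = z^2, Q'(z) = 4*z^3 + 194*z:
  Res(f, 2*sqrt(13)*I) = (-52)/(-28*sqrt(13)*I) = -sqrt(13)*I/7
  Res(f, 3*sqrt(5)*I) = (-45)/(42*sqrt(5)*I) = 3*sqrt(5)*I/14

Sum of residues: I*(-2*sqrt(13) + 3*sqrt(5))/14
∫_{-∞}^{∞} f(x) dx = 2πi · (I*(-2*sqrt(13) + 3*sqrt(5))/14) = pi*(-3*sqrt(5) + 2*sqrt(13))/7

Final answer: pi*(-3*sqrt(5) + 2*sqrt(13))/7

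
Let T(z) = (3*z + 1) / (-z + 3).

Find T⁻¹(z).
Set w = T(z) = (3*z + 1) / (-z + 3) and solve for z:
  w*(-z + 3) = 3*z + 1
  3*w + z*(-w - 3) - 1 = 0
  z*(-w - 3) = 1 - 3*w
  z = (3*w - 1)/(w + 3)
Renaming the variable, T⁻¹(z) = (3*z - 1)/(z + 3).
(Check: ad - bc = 10 ≠ 0, so T is invertible.)

Final answer: (3*z - 1)/(z + 3)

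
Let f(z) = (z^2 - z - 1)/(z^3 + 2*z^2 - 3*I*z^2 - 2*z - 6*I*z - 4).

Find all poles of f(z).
The singularities of f are the zeros of the denominator. Factoring,
  z^3 + 2*z^2 - 3*I*z^2 - 2*z - 6*I*z - 4 = (z + 2)*(z - I)*(z - 2*I)
so the candidates are z = -2, z = I, z = 2*I.

Check the numerator P(z) = z^2 - z - 1 at each one:
  P(-2) = 5 ≠ 0, so z = -2 is a (simple) pole.
  P(I) = -2 - I ≠ 0, so z = I is a (simple) pole.
  P(2*I) = -5 - 2*I ≠ 0, so z = 2*I is a (simple) pole.

Poles of f: {-2, I, 2*I}

Final answer: {-2, I, 2*I}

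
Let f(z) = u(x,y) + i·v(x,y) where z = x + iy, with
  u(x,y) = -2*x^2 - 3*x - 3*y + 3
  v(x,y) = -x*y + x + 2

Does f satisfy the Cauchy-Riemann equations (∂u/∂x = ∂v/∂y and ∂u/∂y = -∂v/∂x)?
∂u/∂x = -4*x - 3
∂v/∂y = -x
∂u/∂y = -3
∂v/∂x = 1 - y
∂u/∂x ≠ ∂v/∂y and ∂u/∂y ≠ -∂v/∂x; the Cauchy-Riemann equations are not satisfied, so f is not analytic.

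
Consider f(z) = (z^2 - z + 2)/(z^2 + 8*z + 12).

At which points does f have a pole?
The singularities of f are the zeros of the denominator. Factoring,
  z^2 + 8*z + 12 = (z + 6)*(z + 2)
so the candidates are z = -6, z = -2.

Check the numerator P(z) = z^2 - z + 2 at each one:
  P(-6) = 44 ≠ 0, so z = -6 is a (simple) pole.
  P(-2) = 8 ≠ 0, so z = -2 is a (simple) pole.

Poles of f: {-6, -2}

Final answer: {-6, -2}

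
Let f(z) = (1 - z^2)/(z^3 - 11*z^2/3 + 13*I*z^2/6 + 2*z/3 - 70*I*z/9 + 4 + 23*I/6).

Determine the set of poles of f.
{-1/3 - 3*I/2, 1 - 2*I/3, 3}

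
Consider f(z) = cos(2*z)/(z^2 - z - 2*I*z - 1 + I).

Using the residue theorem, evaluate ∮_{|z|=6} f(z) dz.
By the residue theorem, ∮_C f(z) dz = 2πi · (sum of the residues of f at the poles inside |z| = 6).

The denominator factors as (z - 1 - I)*(z - I), so the singularities of f are simple poles at z = 1 + I, z = I.
  |1 + I|² = 2 < 36 = 6², so this pole is inside the contour.
  |I|² = 1 < 36 = 6², so this pole is inside the contour.

With P(z) = cos(2*z) and Q(z) = z^2 - z - 2*I*z - 1 + I, each pole is simple, so Res(f, z₀) = P(z₀)/Q'(z₀) with Q'(z) = 2*z - 1 - 2*I.
  Res(f, 1 + I) = P(1 + I)/Q'(1 + I) = (cos(2 + 2*I))/(1) = cos(2 + 2*I)
  Res(f, I) = P(I)/Q'(I) = (cosh(2))/(-1) = -cosh(2)

Sum of residues inside C: -cosh(2) + cos(2 + 2*I)
∮_C f(z) dz = 2πi · (-cosh(2) + cos(2 + 2*I)) = -2*I*pi*cosh(2) + 2*I*pi*cos(2 + 2*I)

Final answer: -2*I*pi*cosh(2) + 2*I*pi*cos(2 + 2*I)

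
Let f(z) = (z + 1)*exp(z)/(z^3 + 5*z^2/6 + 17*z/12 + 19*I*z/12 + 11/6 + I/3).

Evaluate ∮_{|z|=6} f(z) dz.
By the residue theorem, ∮_C f(z) dz = 2πi · (sum of the residues of f at the poles inside |z| = 6).

The denominator factors as (z - 1/2 + 3*I/2)*(z + 1/3 - I)*(z + 1 - I/2), so the singularities of f are simple poles at z = 1/2 - 3*I/2, z = -1/3 + I, z = -1 + I/2.
  |1/2 - 3*I/2|² = 5/2 < 36 = 6², so this pole is inside the contour.
  |-1/3 + I|² = 10/9 < 36 = 6², so this pole is inside the contour.
  |-1 + I/2|² = 5/4 < 36 = 6², so this pole is inside the contour.

With P(z) = (z + 1)*exp(z) and Q(z) = z^3 + 5*z^2/6 + 17*z/12 + 19*I*z/12 + 11/6 + I/3, each pole is simple, so Res(f, z₀) = P(z₀)/Q'(z₀) with Q'(z) = 3*z^2 + 5*z/3 + 17/12 + 19*I/12.
  Res(f, 1/2 - 3*I/2) = P(1/2 - 3*I/2)/Q'(1/2 - 3*I/2) = ((3/2 - 3*I/2)*exp(1/2 - 3*I/2))/(-15/4 - 65*I/12) = (36/625 + 198*I/625)*exp(1/2 - 3*I/2)
  Res(f, -1/3 + I) = P(-1/3 + I)/Q'(-1/3 + I) = ((2/3 + I)*exp(-1/3 + I))/(-65/36 + 5*I/4) = (6/625 - 342*I/625)*exp(-1/3 + I)
  Res(f, -1 + I/2) = P(-1 + I/2)/Q'(-1 + I/2) = (I*exp(-1 + I/2)/2)/(2 - 7*I/12) = (-42/625 + 144*I/625)*exp(-1 + I/2)

Sum of residues inside C: (6/625 - 342*I/625)*exp(-1/3 + I) + (36/625 + 198*I/625)*exp(1/2 - 3*I/2) + (-42/625 + 144*I/625)*exp(-1 + I/2)
∮_C f(z) dz = 2πi · ((6/625 - 342*I/625)*exp(-1/3 + I) + (36/625 + 198*I/625)*exp(1/2 - 3*I/2) + (-42/625 + 144*I/625)*exp(-1 + I/2)) = pi*(-288/625 - 84*I/625)*exp(-1 + I/2) + pi*(684/625 + 12*I/625)*exp(-1/3 + I) + pi*(-396/625 + 72*I/625)*exp(1/2 - 3*I/2)

Final answer: pi*(-288/625 - 84*I/625)*exp(-1 + I/2) + pi*(684/625 + 12*I/625)*exp(-1/3 + I) + pi*(-396/625 + 72*I/625)*exp(1/2 - 3*I/2)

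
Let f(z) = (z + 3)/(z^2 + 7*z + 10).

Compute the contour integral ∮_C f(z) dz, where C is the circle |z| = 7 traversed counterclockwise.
2*I*pi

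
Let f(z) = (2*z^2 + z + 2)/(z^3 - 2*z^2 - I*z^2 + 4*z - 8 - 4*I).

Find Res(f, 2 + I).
Write f(z) = P(z)/Q(z) with P(z) = 2*z^2 + z + 2 and Q(z) = z^3 - 2*z^2 - I*z^2 + 4*z - 8 - 4*I.
The denominator factors as Q(z) = (z - 2 - I)*(z + 2*I)*(z - 2*I), so z = 2 + I is a simple zero of Q and P is analytic there; z = 2 + I is therefore a simple pole and
  Res(f, z₀) = P(z₀)/Q'(z₀).

Q'(z) = 3*z^2 - 4*z - 2*I*z + 4, so Q'(2 + I) = 7 + 4*I.
P(2 + I) = 10 + 9*I.

Res(f, 2 + I) = (10 + 9*I)/(7 + 4*I) = 106/65 + 23*I/65

Final answer: 106/65 + 23*I/65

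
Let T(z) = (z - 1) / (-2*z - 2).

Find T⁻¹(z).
Set w = T(z) = (z - 1) / (-2*z - 2) and solve for z:
  w*(-2*z - 2) = z - 1
  -2*w + z*(-2*w - 1) + 1 = 0
  z*(-2*w - 1) = 2*w - 1
  z = (1 - 2*w)/(2*w + 1)
Renaming the variable, T⁻¹(z) = (-2*z + 1)/(2*z + 1).
(Check: ad - bc = -4 ≠ 0, so T is invertible.)

Final answer: (-2*z + 1)/(2*z + 1)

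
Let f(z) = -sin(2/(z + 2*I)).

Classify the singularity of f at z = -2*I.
essential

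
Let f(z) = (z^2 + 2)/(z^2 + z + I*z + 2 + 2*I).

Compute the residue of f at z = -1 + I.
Write f(z) = P(z)/Q(z) with P(z) = z^2 + 2 and Q(z) = z^2 + z + I*z + 2 + 2*I.
The denominator factors as Q(z) = (z + 2*I)*(z + 1 - I), so z = -1 + I is a simple zero of Q and P is analytic there; z = -1 + I is therefore a simple pole and
  Res(f, z₀) = P(z₀)/Q'(z₀).

Q'(z) = 2*z + 1 + I, so Q'(-1 + I) = -1 + 3*I.
P(-1 + I) = 2 - 2*I.

Res(f, -1 + I) = (2 - 2*I)/(-1 + 3*I) = -4/5 - 2*I/5

Final answer: -4/5 - 2*I/5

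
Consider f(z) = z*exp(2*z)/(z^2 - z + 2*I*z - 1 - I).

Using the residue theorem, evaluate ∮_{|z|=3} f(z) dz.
By the residue theorem, ∮_C f(z) dz = 2πi · (sum of the residues of f at the poles inside |z| = 3).

The denominator factors as (z + I)*(z - 1 + I), so the singularities of f are simple poles at z = -I, z = 1 - I.
  |-I|² = 1 < 9 = 3², so this pole is inside the contour.
  |1 - I|² = 2 < 9 = 3², so this pole is inside the contour.

With P(z) = z*exp(2*z) and Q(z) = z^2 - z + 2*I*z - 1 - I, each pole is simple, so Res(f, z₀) = P(z₀)/Q'(z₀) with Q'(z) = 2*z - 1 + 2*I.
  Res(f, -I) = P(-I)/Q'(-I) = (-I*exp(-2*I))/(-1) = I*exp(-2*I)
  Res(f, 1 - I) = P(1 - I)/Q'(1 - I) = ((1 - I)*exp(2 - 2*I))/(1) = (1 - I)*exp(2 - 2*I)

Sum of residues inside C: (1 - I)*exp(2 - 2*I) + I*exp(-2*I)
∮_C f(z) dz = 2πi · ((1 - I)*exp(2 - 2*I) + I*exp(-2*I)) = pi*(2 + 2*I)*exp(2 - 2*I) - 2*pi*exp(-2*I)

Final answer: pi*(2 + 2*I)*exp(2 - 2*I) - 2*pi*exp(-2*I)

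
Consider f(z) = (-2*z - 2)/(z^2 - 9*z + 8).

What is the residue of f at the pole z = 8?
Write f(z) = P(z)/Q(z) with P(z) = -2*z - 2 and Q(z) = z^2 - 9*z + 8.
The denominator factors as Q(z) = (z - 1)*(z - 8), so z = 8 is a simple zero of Q and P is analytic there; z = 8 is therefore a simple pole and
  Res(f, z₀) = P(z₀)/Q'(z₀).

Q'(z) = 2*z - 9, so Q'(8) = 7.
P(8) = -18.

Res(f, 8) = (-18)/(7) = -18/7

Final answer: -18/7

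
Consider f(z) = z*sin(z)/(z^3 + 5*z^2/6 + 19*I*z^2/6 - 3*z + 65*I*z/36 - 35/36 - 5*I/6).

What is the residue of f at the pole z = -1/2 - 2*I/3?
(-267/169 + 69*I/169)*sin(1/2 + 2*I/3)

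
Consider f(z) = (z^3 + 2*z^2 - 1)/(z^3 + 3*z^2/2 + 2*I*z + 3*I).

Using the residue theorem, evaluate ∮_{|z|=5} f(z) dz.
By the residue theorem, ∮_C f(z) dz = 2πi · (sum of the residues of f at the poles inside |z| = 5).

The denominator factors as (z + 1 - I)*(z + 3/2)*(z - 1 + I), so the singularities of f are simple poles at z = -1 + I, z = -3/2, z = 1 - I.
  |-1 + I|² = 2 < 25 = 5², so this pole is inside the contour.
  |-3/2|² = 9/4 < 25 = 5², so this pole is inside the contour.
  |1 - I|² = 2 < 25 = 5², so this pole is inside the contour.

With P(z) = z^3 + 2*z^2 - 1 and Q(z) = z^3 + 3*z^2/2 + 2*I*z + 3*I, each pole is simple, so Res(f, z₀) = P(z₀)/Q'(z₀) with Q'(z) = 3*z^2 + 3*z + 2*I.
  Res(f, -1 + I) = P(-1 + I)/Q'(-1 + I) = (1 - 2*I)/(-3 - I) = -1/10 + 7*I/10
  Res(f, -3/2) = P(-3/2)/Q'(-3/2) = (1/8)/(9/4 + 2*I) = 9/290 - 4*I/145
  Res(f, 1 - I) = P(1 - I)/Q'(1 - I) = (-3 - 6*I)/(3 - 7*I) = 33/58 - 39*I/58

Sum of residues inside C: 1/2
∮_C f(z) dz = 2πi · (1/2) = I*pi

Final answer: I*pi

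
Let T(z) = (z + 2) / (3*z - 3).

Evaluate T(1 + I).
Substitute z = 1 + I:
  numerator:   (1 + I) + 2 = 3 + I
  denominator: 3*(1 + I) - 3 = 3*I
T(1 + I) = (3 + I)/(3*I); multiplying numerator and denominator by the conjugate -3*I gives (3 - 9*I)/9 = 1/3 - I

Final answer: 1/3 - I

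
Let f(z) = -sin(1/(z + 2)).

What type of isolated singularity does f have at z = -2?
Let u = z + 2. Then
  sin(1/u) = Σ_{k≥0} (-1)^k (1)^(2k+1)/((2k+1)!·u^(2k+1)) = 1/u - 1/(6*u^3) + 1/(120*u^5) + ...
which has infinitely many negative powers of u, so sin(1/(z + 2)) has an essential singularity at z = -2.
So the singularity is essential.

Final answer: essential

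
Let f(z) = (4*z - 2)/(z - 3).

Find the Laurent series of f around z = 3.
Put w = z - (3), i.e. z = w + 3. The denominator is w, so it suffices to rewrite the numerator in powers of w.

P(z) = 4*z - 2
P(w + 3) = 10 + 4*w

Dividing each term by w:
  f = 10/w + 4

Substituting back w = z - 3:
  f(z) = 10/(z - 3) + 4

The series is finite because the numerator is a polynomial; the negative powers form the principal part, and the coefficient of 1/(z - 3) gives Res(f, 3) = 10.

Final answer: 10/(z - 3) + 4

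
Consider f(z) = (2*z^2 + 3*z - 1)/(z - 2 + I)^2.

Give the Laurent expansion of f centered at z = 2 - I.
(11 - 11*I)/(z - 2 + I)^2 + (11 - 4*I)/(z - 2 + I) + 2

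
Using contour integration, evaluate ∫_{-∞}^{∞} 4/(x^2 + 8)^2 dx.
Let f(z) = 4/(z^2 + 8)^2. The denominator has no real zeros and deg Q - deg P = 4 ≥ 2, so the integral of f over the upper semicircle |z| = R tends to 0 as R → ∞. Closing the contour in the upper half-plane,
  ∫_{-∞}^{∞} f(x) dx = 2πi · Σ Res(f, z_k)  over the poles with Im z_k > 0.

Zeros of the denominator: z^2 + 8 = 0 gives z = ±2*sqrt(2)*I.
Upper half-plane: z = 2*sqrt(2)*I (a pole of order 2).

Write f(z) = g(z)/(z - 2*sqrt(2)*I)^2 with g(z) = 4/(z + 2*sqrt(2)*I)^2. For a double pole, Res(f, z₀) = g'(z₀):
  g'(z) = -8/(z + 2*sqrt(2)*I)^3
  Res(f, 2*sqrt(2)*I) = g'(2*sqrt(2)*I) = -sqrt(2)*I/32

∫_{-∞}^{∞} f(x) dx = 2πi · (-sqrt(2)*I/32) = sqrt(2)*pi/16

Final answer: sqrt(2)*pi/16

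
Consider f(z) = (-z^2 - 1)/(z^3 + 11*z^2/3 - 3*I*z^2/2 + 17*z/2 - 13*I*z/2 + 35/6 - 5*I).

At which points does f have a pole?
The singularities of f are the zeros of the denominator. Factoring,
  z^3 + 11*z^2/3 - 3*I*z^2/2 + 17*z/2 - 13*I*z/2 + 35/6 - 5*I = (z + 1)*(z + 2 + 3*I/2)*(z + 2/3 - 3*I)
so the candidates are z = -1, z = -2 - 3*I/2, z = -2/3 + 3*I.

Check the numerator P(z) = -z^2 - 1 at each one:
  P(-1) = -2 ≠ 0, so z = -1 is a (simple) pole.
  P(-2 - 3*I/2) = -11/4 - 6*I ≠ 0, so z = -2 - 3*I/2 is a (simple) pole.
  P(-2/3 + 3*I) = 68/9 + 4*I ≠ 0, so z = -2/3 + 3*I is a (simple) pole.

Poles of f: {-2 - 3*I/2, -1, -2/3 + 3*I}

Final answer: {-2 - 3*I/2, -1, -2/3 + 3*I}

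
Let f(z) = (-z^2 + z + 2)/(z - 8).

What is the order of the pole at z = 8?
Factor the denominator:
  z - 8 = (z - 8)

The numerator P(z) = -z^2 + z + 2 has P(8) = -54 ≠ 0, so no factor of (z - 8) cancels.
Near z = 8 we can therefore write f(z) = g(z)/(z - 8) with g analytic at 8 and g(8) ≠ 0 (g is just the numerator).

Hence z = 8 is a pole of order 1.

Final answer: 1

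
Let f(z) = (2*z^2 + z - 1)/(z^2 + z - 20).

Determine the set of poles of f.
{-5, 4}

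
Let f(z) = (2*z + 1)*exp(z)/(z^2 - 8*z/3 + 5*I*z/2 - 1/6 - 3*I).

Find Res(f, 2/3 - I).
Write f(z) = P(z)/Q(z) with P(z) = (2*z + 1)*exp(z) and Q(z) = z^2 - 8*z/3 + 5*I*z/2 - 1/6 - 3*I.
The denominator factors as Q(z) = (z - 2/3 + I)*(z - 2 + 3*I/2), so z = 2/3 - I is a simple zero of Q and P is analytic there; z = 2/3 - I is therefore a simple pole and
  Res(f, z₀) = P(z₀)/Q'(z₀).

Q'(z) = 2*z - 8/3 + 5*I/2, so Q'(2/3 - I) = -4/3 + I/2.
P(2/3 - I) = (7/3 - 2*I)*exp(2/3 - I).

Res(f, 2/3 - I) = ((7/3 - 2*I)*exp(2/3 - I))/(-4/3 + I/2) = (-148/73 + 54*I/73)*exp(2/3 - I)

Final answer: (-148/73 + 54*I/73)*exp(2/3 - I)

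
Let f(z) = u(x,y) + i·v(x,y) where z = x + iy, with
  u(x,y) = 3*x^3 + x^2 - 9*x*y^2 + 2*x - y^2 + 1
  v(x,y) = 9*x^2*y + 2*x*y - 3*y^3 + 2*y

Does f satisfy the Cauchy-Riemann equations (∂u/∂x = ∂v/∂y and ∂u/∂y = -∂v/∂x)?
∂u/∂x = 9*x^2 + 2*x - 9*y^2 + 2
∂v/∂y = 9*x^2 + 2*x - 9*y^2 + 2
∂u/∂y = -18*x*y - 2*y
∂v/∂x = 18*x*y + 2*y
∂u/∂x = ∂v/∂y and ∂u/∂y = -∂v/∂x hold identically; f is analytic.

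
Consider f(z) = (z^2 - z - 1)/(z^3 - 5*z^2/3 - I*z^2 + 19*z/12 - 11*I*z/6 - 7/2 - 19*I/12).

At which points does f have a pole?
The singularities of f are the zeros of the denominator. Factoring,
  z^3 - 5*z^2/3 - I*z^2 + 19*z/12 - 11*I*z/6 - 7/2 - 19*I/12 = (z - 2 - 3*I/2)*(z + 1/3 + 3*I/2)*(z - I)
so the candidates are z = 2 + 3*I/2, z = -1/3 - 3*I/2, z = I.

Check the numerator P(z) = z^2 - z - 1 at each one:
  P(2 + 3*I/2) = -5/4 + 9*I/2 ≠ 0, so z = 2 + 3*I/2 is a (simple) pole.
  P(-1/3 - 3*I/2) = -101/36 + 5*I/2 ≠ 0, so z = -1/3 - 3*I/2 is a (simple) pole.
  P(I) = -2 - I ≠ 0, so z = I is a (simple) pole.

Poles of f: {-1/3 - 3*I/2, I, 2 + 3*I/2}

Final answer: {-1/3 - 3*I/2, I, 2 + 3*I/2}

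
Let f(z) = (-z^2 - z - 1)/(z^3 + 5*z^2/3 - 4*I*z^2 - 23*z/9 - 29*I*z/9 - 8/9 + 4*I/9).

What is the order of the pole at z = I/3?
1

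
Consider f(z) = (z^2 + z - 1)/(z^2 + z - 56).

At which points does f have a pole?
The singularities of f are the zeros of the denominator. Factoring,
  z^2 + z - 56 = (z + 8)*(z - 7)
so the candidates are z = -8, z = 7.

Check the numerator P(z) = z^2 + z - 1 at each one:
  P(-8) = 55 ≠ 0, so z = -8 is a (simple) pole.
  P(7) = 55 ≠ 0, so z = 7 is a (simple) pole.

Poles of f: {-8, 7}

Final answer: {-8, 7}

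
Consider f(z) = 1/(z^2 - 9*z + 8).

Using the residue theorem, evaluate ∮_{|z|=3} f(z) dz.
-2*I*pi/7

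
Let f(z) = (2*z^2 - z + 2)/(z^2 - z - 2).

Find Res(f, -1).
-5/3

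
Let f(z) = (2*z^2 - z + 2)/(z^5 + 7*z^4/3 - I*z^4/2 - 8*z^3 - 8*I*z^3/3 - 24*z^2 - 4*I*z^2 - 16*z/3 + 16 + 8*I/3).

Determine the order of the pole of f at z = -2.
3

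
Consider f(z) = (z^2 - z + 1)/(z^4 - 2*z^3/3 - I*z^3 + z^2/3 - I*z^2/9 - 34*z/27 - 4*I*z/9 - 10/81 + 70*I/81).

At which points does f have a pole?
The singularities of f are the zeros of the denominator. Factoring,
  z^4 - 2*z^3/3 - I*z^3 + z^2/3 - I*z^2/9 - 34*z/27 - 4*I*z/9 - 10/81 + 70*I/81 = (z - 1 - I/3)*(z + 1/3 - 2*I/3)*(z + 1/3 + I)*(z - 1/3 - I)
so the candidates are z = 1 + I/3, z = -1/3 + 2*I/3, z = -1/3 - I, z = 1/3 + I.

Check the numerator P(z) = z^2 - z + 1 at each one:
  P(1 + I/3) = 8/9 + I/3 ≠ 0, so z = 1 + I/3 is a (simple) pole.
  P(-1/3 + 2*I/3) = 1 - 10*I/9 ≠ 0, so z = -1/3 + 2*I/3 is a (simple) pole.
  P(-1/3 - I) = 4/9 + 5*I/3 ≠ 0, so z = -1/3 - I is a (simple) pole.
  P(1/3 + I) = -2/9 - I/3 ≠ 0, so z = 1/3 + I is a (simple) pole.

Poles of f: {-1/3 - I, -1/3 + 2*I/3, 1/3 + I, 1 + I/3}

Final answer: {-1/3 - I, -1/3 + 2*I/3, 1/3 + I, 1 + I/3}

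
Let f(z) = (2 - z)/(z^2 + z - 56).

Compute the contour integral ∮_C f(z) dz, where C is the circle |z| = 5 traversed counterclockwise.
By the residue theorem, ∮_C f(z) dz = 2πi · (sum of the residues of f at the poles inside |z| = 5).

The denominator factors as (z + 8)*(z - 7), so the singularities of f are simple poles at z = -8, z = 7.
  |-8|² = 64 > 25 = 5², so this pole is outside the contour.
  |7|² = 49 > 25 = 5², so this pole is outside the contour.

No pole lies inside the contour, so f is analytic on and inside C and the integral is 0 (Cauchy's theorem).

Final answer: 0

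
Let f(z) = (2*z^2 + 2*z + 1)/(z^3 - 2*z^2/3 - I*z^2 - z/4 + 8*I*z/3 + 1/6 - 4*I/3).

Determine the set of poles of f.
The singularities of f are the zeros of the denominator. Factoring,
  z^3 - 2*z^2/3 - I*z^2 - z/4 + 8*I*z/3 + 1/6 - 4*I/3 = (z - 2/3)*(z - 1 + I/2)*(z + 1 - 3*I/2)
so the candidates are z = 2/3, z = 1 - I/2, z = -1 + 3*I/2.

Check the numerator P(z) = 2*z^2 + 2*z + 1 at each one:
  P(2/3) = 29/9 ≠ 0, so z = 2/3 is a (simple) pole.
  P(1 - I/2) = 9/2 - 3*I ≠ 0, so z = 1 - I/2 is a (simple) pole.
  P(-1 + 3*I/2) = -7/2 - 3*I ≠ 0, so z = -1 + 3*I/2 is a (simple) pole.

Poles of f: {-1 + 3*I/2, 2/3, 1 - I/2}

Final answer: {-1 + 3*I/2, 2/3, 1 - I/2}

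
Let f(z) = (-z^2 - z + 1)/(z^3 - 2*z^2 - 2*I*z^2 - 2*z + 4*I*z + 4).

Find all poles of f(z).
{-1 + I, 1 + I, 2}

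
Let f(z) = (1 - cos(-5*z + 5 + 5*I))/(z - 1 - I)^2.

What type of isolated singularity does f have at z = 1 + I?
removable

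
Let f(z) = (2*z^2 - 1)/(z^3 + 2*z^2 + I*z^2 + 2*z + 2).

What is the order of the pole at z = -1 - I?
Factor the denominator:
  z^3 + 2*z^2 + I*z^2 + 2*z + 2 = (z + 1 + I)^2*(z - I)

The numerator P(z) = 2*z^2 - 1 has P(-1 - I) = -1 + 4*I ≠ 0, so no factor of (z + 1 + I) cancels.
Near z = -1 - I we can therefore write f(z) = g(z)/(z + 1 + I)^2 with g analytic at -1 - I and g(-1 - I) ≠ 0 (g is the numerator divided by the remaining denominator factors).

Hence z = -1 - I is a pole of order 2.

Final answer: 2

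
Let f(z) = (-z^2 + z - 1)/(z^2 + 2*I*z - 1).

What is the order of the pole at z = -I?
2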